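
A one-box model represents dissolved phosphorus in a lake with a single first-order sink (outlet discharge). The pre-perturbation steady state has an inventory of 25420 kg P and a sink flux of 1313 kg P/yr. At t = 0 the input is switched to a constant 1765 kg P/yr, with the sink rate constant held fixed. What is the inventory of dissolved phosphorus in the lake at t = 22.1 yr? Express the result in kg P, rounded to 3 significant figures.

31400 kg P

Residence time τ = M₀/F₀ = 19.36 yr. The eventual steady state is M_∞ = M₀·(F₁/F₀) = 25420 × 1765/1313 = 34171 kg P.
The anomaly ΔM(t) = M(t) − M_∞ decays as ΔM₀·e^(−t/τ) with ΔM₀ = 25420 − 34171 = −8751 kg P.
At t = 22.1 yr, e^(−t/τ) = e^(−1.142) = 0.3193, so ΔM = −2794 kg P and M = 34171 − 2794 = 31376 kg P.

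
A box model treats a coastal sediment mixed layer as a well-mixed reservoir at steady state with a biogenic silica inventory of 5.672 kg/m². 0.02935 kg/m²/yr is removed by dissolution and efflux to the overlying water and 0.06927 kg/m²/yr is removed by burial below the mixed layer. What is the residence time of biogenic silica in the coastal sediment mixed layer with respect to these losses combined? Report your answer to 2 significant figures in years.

Total removal = 0.02935 + 0.06927 = 0.098620 kg/m²/yr.
τ = M / ΣF_out = 5.672 / 0.098620 = 57.51 yr.

58 yr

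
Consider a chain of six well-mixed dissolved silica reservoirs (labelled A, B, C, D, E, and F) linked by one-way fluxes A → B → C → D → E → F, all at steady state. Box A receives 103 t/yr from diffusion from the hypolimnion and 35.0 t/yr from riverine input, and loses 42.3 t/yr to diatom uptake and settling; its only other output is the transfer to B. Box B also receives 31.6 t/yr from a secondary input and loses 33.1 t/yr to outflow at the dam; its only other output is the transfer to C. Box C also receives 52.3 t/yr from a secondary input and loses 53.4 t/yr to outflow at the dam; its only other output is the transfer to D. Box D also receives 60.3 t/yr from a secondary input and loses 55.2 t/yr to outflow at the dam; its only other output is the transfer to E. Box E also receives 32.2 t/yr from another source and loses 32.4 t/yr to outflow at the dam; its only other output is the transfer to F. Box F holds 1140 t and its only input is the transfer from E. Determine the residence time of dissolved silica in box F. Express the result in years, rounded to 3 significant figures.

Box A: F(A→B) = (103 + 35.0) − 42.3 = 95.700 t/yr.
Box B: F(B→C) = (95.700 + 31.6) − 33.1 = 94.200 t/yr.
Box C: F(C→D) = (94.200 + 52.3) − 53.4 = 93.100 t/yr.
Box D: F(D→E) = (93.100 + 60.3) − 55.2 = 98.200 t/yr.
Box E: F(E→F) = (98.200 + 32.2) − 32.4 = 98.000 t/yr.
Box F throughput = its input = 98.000 t/yr; τ = 1140 / 98.000 = 11.63 yr.

11.6 yr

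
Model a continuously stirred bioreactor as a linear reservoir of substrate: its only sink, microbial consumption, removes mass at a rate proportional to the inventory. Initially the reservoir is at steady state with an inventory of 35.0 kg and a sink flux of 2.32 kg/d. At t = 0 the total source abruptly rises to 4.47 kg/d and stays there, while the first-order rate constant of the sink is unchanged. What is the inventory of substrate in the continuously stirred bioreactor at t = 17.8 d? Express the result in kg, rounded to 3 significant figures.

Residence time τ = M₀/F₀ = 15.09 d. The eventual steady state is M_∞ = M₀·(F₁/F₀) = 35.0 × 4.47/2.32 = 67.435 kg.
The anomaly ΔM(t) = M(t) − M_∞ decays as ΔM₀·e^(−t/τ) with ΔM₀ = 35.0 − 67.435 = −32.44 kg.
At t = 17.8 d, e^(−t/τ) = e^(−1.180) = 0.3073, so ΔM = −9.968 kg and M = 67.435 − 9.968 = 57.468 kg.

57.5 kg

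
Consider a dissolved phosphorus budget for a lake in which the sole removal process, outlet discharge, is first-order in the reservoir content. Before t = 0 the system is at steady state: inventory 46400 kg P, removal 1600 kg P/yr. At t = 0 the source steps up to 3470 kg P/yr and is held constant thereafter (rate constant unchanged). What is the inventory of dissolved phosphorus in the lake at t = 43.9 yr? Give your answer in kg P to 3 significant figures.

τ = M₀/F₀ = 46400/1600 = 29.00 yr; rate constant k = 1/τ.
New steady state M_∞ = F₁/k = F₁·τ = 3470 × 29.00 = 100630 kg P.
M(t) = M_∞ + (M₀ − M_∞)·e^(−t/τ); t/τ = 43.9/29.00 = 1.514, so e^(−t/τ) = 0.2201.
M(t) = 100630 − 54230 × 0.2201 = 88695 kg P.

88700 kg P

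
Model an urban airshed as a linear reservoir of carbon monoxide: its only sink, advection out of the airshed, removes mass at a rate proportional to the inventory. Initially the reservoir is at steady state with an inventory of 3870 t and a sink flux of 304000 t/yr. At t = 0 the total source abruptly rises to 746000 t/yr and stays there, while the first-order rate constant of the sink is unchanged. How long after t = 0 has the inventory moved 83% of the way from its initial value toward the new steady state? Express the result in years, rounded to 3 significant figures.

0.0226 yr

τ = M₀/F₀ = 3870/304000 = 0.01273 yr.
The remaining gap fraction is e^(−t/τ); 83% covered ⇒ e^(−t/τ) = 0.170.
t = −τ ln(0.170) = 0.01273 × 1.772 = 0.02256 yr.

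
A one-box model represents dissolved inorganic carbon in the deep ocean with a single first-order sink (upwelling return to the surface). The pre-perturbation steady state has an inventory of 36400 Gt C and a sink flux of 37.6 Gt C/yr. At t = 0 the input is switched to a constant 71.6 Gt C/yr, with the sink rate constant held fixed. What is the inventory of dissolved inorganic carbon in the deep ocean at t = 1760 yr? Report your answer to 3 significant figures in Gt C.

τ = M₀/F₀ = 36400/37.6 = 968.1 yr; rate constant k = 1/τ.
New steady state M_∞ = F₁/k = F₁·τ = 71.6 × 968.1 = 69315 Gt C.
M(t) = M_∞ + (M₀ − M_∞)·e^(−t/τ); t/τ = 1760/968.1 = 1.818, so e^(−t/τ) = 0.1623.
M(t) = 69315 − 32910 × 0.1623 = 63971 Gt C.

64000 Gt C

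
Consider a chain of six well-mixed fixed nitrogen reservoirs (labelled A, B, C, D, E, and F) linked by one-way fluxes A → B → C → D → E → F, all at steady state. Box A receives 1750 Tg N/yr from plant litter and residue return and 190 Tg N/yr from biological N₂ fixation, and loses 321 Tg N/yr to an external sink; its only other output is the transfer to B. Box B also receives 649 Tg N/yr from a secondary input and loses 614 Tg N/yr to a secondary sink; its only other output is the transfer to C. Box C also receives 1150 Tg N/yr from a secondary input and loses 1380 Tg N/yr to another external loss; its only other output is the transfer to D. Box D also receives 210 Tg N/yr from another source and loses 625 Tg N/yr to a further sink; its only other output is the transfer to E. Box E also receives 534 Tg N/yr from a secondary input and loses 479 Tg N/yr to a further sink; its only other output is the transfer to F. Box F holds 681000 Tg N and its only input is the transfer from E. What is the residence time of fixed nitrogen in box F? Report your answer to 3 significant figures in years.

640 yr

Box A: F(A→B) = (1750 + 190) − 321 = 1619.0 Tg N/yr.
Box B: F(B→C) = (1619.0 + 649) − 614 = 1654.0 Tg N/yr.
Box C: F(C→D) = (1654.0 + 1150) − 1380 = 1424.0 Tg N/yr.
Box D: F(D→E) = (1424.0 + 210) − 625 = 1009.0 Tg N/yr.
Box E: F(E→F) = (1009.0 + 534) − 479 = 1064.0 Tg N/yr.
Box F throughput = its input = 1064.0 Tg N/yr; τ = 681000 / 1064.0 = 640.0 yr.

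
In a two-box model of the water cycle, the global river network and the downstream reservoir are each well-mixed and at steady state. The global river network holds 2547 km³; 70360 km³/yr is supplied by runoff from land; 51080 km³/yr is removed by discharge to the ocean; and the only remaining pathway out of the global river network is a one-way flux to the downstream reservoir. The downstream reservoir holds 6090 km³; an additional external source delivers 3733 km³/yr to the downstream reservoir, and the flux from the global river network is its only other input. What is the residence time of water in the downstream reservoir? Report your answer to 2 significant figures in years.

Balance the global river network: ΣF_in = 70360 km³/yr.
Flux to the downstream reservoir = ΣF_in − (51080) = 19280 km³/yr.
Total input to the downstream reservoir = 19280 + 3733 = 23013 km³/yr; at steady state this equals its total output.
τ = M / F = 6090 / 23013 = 0.2646 yr.

0.26 yr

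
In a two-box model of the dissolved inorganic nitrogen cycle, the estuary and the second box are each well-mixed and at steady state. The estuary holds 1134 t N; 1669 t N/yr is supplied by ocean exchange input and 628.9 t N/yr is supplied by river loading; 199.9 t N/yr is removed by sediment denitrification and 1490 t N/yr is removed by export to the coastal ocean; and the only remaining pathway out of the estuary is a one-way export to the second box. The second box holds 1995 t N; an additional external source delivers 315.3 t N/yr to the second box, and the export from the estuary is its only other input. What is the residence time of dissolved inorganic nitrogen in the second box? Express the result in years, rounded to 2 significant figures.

Balance the estuary: ΣF_in = 1669 + 628.9 = 2297.9 t N/yr.
Export to the second box = ΣF_in − (199.9 + 1490) = 608.00 t N/yr.
Total input to the second box = 608.00 + 315.3 = 923.30 t N/yr; at steady state this equals its total output.
τ = M / F = 1995 / 923.30 = 2.161 yr.

2.2 yr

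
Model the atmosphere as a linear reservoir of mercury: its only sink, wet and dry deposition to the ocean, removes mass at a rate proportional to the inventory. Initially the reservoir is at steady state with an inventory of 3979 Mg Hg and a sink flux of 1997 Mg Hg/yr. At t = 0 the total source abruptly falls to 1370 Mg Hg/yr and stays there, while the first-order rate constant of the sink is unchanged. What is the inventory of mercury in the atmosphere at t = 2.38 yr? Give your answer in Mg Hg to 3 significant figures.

τ = M₀/F₀ = 3979/1997 = 1.992 yr; rate constant k = 1/τ.
New steady state M_∞ = F₁/k = F₁·τ = 1370 × 1.992 = 2729.7 Mg Hg.
M(t) = M_∞ + (M₀ − M_∞)·e^(−t/τ); t/τ = 2.38/1.992 = 1.194, so e^(−t/τ) = 0.3029.
M(t) = 2729.7 + 1249 × 0.3029 = 3108.1 Mg Hg.

3110 Mg Hg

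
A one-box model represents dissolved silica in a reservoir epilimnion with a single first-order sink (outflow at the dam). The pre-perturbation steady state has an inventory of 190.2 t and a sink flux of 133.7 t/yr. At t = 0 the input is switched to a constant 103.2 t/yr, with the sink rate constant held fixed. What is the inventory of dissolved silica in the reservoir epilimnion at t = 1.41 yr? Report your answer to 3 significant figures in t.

163 t

τ = M₀/F₀ = 190.2/133.7 = 1.423 yr; rate constant k = 1/τ.
New steady state M_∞ = F₁/k = F₁·τ = 103.2 × 1.423 = 146.81 t.
M(t) = M_∞ + (M₀ − M_∞)·e^(−t/τ); t/τ = 1.41/1.423 = 0.9912, so e^(−t/τ) = 0.3711.
M(t) = 146.81 + 43.39 × 0.3711 = 162.91 t.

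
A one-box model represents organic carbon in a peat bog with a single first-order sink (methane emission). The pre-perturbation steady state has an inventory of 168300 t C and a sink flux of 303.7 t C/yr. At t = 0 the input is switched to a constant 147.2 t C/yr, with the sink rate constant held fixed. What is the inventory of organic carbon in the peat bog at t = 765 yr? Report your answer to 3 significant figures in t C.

103000 t C

The sink rate constant is k = F₀/M₀ = 303.7/168300 = 0.001805 yr⁻¹.
Solving dM/dt = F₁ − kM with M(0) = M₀ gives M(t) = F₁/k + (M₀ − F₁/k)·e^(−kt).
F₁/k = 147.2/0.001805 = 81573 t C; kt = 0.001805 × 765 = 1.380, e^(−kt) = 0.2515.
M(765) = 81573 + (168300 − 81573) × 0.2515 = 81573 + 21810 = 103380 t C.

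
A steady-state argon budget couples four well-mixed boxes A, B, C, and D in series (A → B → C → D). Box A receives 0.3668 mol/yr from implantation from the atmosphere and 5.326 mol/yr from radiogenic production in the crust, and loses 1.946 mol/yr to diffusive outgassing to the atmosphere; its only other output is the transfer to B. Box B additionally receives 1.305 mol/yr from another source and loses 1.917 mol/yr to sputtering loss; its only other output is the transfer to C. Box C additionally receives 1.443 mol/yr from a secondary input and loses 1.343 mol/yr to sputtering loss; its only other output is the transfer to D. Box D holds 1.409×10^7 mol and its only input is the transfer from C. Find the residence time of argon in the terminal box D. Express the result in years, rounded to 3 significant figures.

4.36×10^6 yr

Box A: F(A→B) = (0.3668 + 5.326) − 1.946 = 3.7468 mol/yr.
Box B: F(B→C) = (3.7468 + 1.305) − 1.917 = 3.1348 mol/yr.
Box C: F(C→D) = (3.1348 + 1.443) − 1.343 = 3.2348 mol/yr.
Box D throughput = its input = 3.2348 mol/yr; τ = 1.409×10^7 / 3.2348 = 4.356×10^6 yr.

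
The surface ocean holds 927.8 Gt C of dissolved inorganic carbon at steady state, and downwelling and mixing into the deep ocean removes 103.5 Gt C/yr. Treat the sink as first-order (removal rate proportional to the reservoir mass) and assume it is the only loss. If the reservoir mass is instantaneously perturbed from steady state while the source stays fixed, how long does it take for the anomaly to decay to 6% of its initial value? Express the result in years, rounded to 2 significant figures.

25 yr

For a linear reservoir the anomaly decays as exp(−t/τ) with τ = M/F = 927.8/103.5 = 8.964 yr.
exp(−t/τ) = 0.06 ⇒ t = −τ ln(0.06) = 8.964 × 2.813 = 25.22 yr.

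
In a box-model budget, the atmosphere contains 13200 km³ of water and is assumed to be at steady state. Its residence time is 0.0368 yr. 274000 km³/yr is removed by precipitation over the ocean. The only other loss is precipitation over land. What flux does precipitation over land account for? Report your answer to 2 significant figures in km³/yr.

85000 km³/yr

Total removal F = M/τ = 13200 / 0.0368 = 358700 km³/yr.
Precipitation over land = F − (274000) = 358700 − 274000 = 84700 km³/yr.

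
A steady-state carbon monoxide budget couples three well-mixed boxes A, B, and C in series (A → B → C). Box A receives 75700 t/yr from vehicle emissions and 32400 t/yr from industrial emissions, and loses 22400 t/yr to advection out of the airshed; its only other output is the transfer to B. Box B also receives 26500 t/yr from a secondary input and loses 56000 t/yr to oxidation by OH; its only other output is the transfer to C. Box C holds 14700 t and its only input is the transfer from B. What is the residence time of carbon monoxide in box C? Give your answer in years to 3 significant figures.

0.262 yr

Box A: F(A→B) = (75700 + 32400) − 22400 = 85700 t/yr.
Box B: F(B→C) = (85700 + 26500) − 56000 = 56200 t/yr.
Box C throughput = its input = 56200 t/yr; τ = 14700 / 56200 = 0.2616 yr.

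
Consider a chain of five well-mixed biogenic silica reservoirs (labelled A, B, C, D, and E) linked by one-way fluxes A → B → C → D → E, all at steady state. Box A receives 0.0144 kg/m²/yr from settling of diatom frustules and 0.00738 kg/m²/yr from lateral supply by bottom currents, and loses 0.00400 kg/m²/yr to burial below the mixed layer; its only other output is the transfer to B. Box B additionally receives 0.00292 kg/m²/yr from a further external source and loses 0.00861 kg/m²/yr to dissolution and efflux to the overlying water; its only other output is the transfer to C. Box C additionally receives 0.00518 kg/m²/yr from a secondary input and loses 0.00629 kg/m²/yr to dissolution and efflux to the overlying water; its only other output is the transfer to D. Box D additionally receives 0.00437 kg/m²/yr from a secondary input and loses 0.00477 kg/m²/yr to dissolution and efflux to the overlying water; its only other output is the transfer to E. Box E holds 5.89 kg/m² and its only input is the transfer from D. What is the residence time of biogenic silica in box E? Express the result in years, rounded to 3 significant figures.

Box A: F(A→B) = (0.0144 + 0.00738) − 0.00400 = 0.017780 kg/m²/yr.
Box B: F(B→C) = (0.017780 + 0.00292) − 0.00861 = 0.012090 kg/m²/yr.
Box C: F(C→D) = (0.012090 + 0.00518) − 0.00629 = 0.010980 kg/m²/yr.
Box D: F(D→E) = (0.010980 + 0.00437) − 0.00477 = 0.010580 kg/m²/yr.
Box E throughput = its input = 0.010580 kg/m²/yr; τ = 5.89 / 0.010580 = 556.7 yr.

557 yr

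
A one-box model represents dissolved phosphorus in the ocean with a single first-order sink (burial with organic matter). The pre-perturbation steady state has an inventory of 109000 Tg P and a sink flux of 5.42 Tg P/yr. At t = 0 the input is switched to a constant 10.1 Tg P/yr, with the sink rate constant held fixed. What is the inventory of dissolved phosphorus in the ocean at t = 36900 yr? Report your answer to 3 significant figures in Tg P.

188000 Tg P

τ = M₀/F₀ = 109000/5.42 = 20110 yr; rate constant k = 1/τ.
New steady state M_∞ = F₁/k = F₁·τ = 10.1 × 20110 = 203120 Tg P.
M(t) = M_∞ + (M₀ − M_∞)·e^(−t/τ); t/τ = 36900/20110 = 1.835, so e^(−t/τ) = 0.1596.
M(t) = 203120 − 94120 × 0.1596 = 188090 Tg P.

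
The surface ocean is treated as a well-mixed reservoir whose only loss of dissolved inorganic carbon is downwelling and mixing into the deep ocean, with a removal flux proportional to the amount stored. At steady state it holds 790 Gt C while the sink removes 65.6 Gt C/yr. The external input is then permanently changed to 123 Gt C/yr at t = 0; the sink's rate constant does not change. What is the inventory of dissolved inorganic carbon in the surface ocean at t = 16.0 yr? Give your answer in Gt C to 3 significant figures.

Residence time τ = M₀/F₀ = 12.04 yr. The eventual steady state is M_∞ = M₀·(F₁/F₀) = 790 × 123/65.6 = 1481.2 Gt C.
The anomaly ΔM(t) = M(t) − M_∞ decays as ΔM₀·e^(−t/τ) with ΔM₀ = 790 − 1481.2 = −691.2 Gt C.
At t = 16.0 yr, e^(−t/τ) = e^(−1.329) = 0.2648, so ΔM = −183.1 Gt C and M = 1481.2 − 183.1 = 1298.2 Gt C.

1300 Gt C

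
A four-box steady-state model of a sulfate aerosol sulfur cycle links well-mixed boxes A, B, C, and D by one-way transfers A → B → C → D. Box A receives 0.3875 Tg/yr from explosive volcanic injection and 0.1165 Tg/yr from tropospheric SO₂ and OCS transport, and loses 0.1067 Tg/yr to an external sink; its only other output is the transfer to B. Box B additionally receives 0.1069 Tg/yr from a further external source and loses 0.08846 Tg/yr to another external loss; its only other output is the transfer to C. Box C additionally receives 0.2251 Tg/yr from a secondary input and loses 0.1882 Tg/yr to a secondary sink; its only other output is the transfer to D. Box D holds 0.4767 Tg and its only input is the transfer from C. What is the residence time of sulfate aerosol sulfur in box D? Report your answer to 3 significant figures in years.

1.05 yr

Box A: F(A→B) = (0.3875 + 0.1165) − 0.1067 = 0.39730 Tg/yr.
Box B: F(B→C) = (0.39730 + 0.1069) − 0.08846 = 0.41574 Tg/yr.
Box C: F(C→D) = (0.41574 + 0.2251) − 0.1882 = 0.45264 Tg/yr.
Box D throughput = its input = 0.45264 Tg/yr; τ = 0.4767 / 0.45264 = 1.053 yr.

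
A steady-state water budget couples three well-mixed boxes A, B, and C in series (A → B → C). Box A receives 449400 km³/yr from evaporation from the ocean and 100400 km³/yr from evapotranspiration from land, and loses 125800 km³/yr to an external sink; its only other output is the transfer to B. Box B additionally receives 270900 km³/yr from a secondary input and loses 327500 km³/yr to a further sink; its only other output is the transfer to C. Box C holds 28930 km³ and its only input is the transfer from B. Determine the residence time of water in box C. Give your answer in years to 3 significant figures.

0.0787 yr

Box A: F(A→B) = (449400 + 100400) − 125800 = 424000 km³/yr.
Box B: F(B→C) = (424000 + 270900) − 327500 = 367400 km³/yr.
Box C throughput = its input = 367400 km³/yr; τ = 28930 / 367400 = 0.07874 yr.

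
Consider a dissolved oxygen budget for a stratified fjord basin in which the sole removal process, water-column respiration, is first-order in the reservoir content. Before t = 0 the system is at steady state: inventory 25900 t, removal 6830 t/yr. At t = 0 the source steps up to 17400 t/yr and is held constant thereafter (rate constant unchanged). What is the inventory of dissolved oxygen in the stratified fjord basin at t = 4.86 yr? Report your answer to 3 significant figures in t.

54900 t

Residence time τ = M₀/F₀ = 3.792 yr. The eventual steady state is M_∞ = M₀·(F₁/F₀) = 25900 × 17400/6830 = 65982 t.
The anomaly ΔM(t) = M(t) − M_∞ decays as ΔM₀·e^(−t/τ) with ΔM₀ = 25900 − 65982 = −40080 t.
At t = 4.86 yr, e^(−t/τ) = e^(−1.282) = 0.2776, so ΔM = −11130 t and M = 65982 − 11130 = 54856 t.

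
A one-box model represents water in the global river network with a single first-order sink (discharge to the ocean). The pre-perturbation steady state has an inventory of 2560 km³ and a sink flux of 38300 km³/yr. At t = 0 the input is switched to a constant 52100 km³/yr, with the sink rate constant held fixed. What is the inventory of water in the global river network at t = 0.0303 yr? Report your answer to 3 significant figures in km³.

2900 km³

τ = M₀/F₀ = 2560/38300 = 0.06684 yr; rate constant k = 1/τ.
New steady state M_∞ = F₁/k = F₁·τ = 52100 × 0.06684 = 3482.4 km³.
M(t) = M_∞ + (M₀ − M_∞)·e^(−t/τ); t/τ = 0.0303/0.06684 = 0.4533, so e^(−t/τ) = 0.6355.
M(t) = 3482.4 − 922.4 × 0.6355 = 2896.2 km³.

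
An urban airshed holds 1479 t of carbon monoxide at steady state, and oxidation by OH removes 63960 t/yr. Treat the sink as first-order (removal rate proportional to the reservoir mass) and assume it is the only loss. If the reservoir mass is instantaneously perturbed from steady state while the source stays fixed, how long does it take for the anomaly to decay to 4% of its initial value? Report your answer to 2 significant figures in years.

0.074 yr

For a linear reservoir the anomaly decays as exp(−t/τ) with τ = M/F = 1479/63960 = 0.02312 yr.
exp(−t/τ) = 0.04 ⇒ t = −τ ln(0.04) = 0.02312 × 3.219 = 0.07443 yr.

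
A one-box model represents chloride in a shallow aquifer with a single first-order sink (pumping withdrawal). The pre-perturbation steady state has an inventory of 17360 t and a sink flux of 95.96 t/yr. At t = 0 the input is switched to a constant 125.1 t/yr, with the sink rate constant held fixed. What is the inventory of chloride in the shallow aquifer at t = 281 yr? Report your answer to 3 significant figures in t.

21500 t

Residence time τ = M₀/F₀ = 180.9 yr. The eventual steady state is M_∞ = M₀·(F₁/F₀) = 17360 × 125.1/95.96 = 22632 t.
The anomaly ΔM(t) = M(t) − M_∞ decays as ΔM₀·e^(−t/τ) with ΔM₀ = 17360 − 22632 = −5272 t.
At t = 281 yr, e^(−t/τ) = e^(−1.553) = 0.2116, so ΔM = −1115 t and M = 22632 − 1115 = 21516 t.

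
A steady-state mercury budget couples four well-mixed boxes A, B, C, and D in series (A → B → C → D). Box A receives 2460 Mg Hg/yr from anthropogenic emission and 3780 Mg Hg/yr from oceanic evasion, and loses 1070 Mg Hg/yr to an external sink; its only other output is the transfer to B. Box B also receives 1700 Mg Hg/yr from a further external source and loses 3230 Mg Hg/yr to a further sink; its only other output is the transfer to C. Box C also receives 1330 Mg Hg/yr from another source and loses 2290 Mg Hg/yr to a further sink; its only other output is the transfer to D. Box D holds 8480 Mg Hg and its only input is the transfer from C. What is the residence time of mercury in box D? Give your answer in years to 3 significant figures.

Box A: F(A→B) = (2460 + 3780) − 1070 = 5170.0 Mg Hg/yr.
Box B: F(B→C) = (5170.0 + 1700) − 3230 = 3640.0 Mg Hg/yr.
Box C: F(C→D) = (3640.0 + 1330) − 2290 = 2680.0 Mg Hg/yr.
Box D throughput = its input = 2680.0 Mg Hg/yr; τ = 8480 / 2680.0 = 3.164 yr.

3.16 yr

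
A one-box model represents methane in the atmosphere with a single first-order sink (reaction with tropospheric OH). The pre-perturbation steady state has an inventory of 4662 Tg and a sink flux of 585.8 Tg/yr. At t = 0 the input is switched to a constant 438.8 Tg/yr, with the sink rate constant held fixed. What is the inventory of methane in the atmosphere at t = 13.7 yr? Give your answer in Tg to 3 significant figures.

3700 Tg

Residence time τ = M₀/F₀ = 7.958 yr. The eventual steady state is M_∞ = M₀·(F₁/F₀) = 4662 × 438.8/585.8 = 3492.1 Tg.
The anomaly ΔM(t) = M(t) − M_∞ decays as ΔM₀·e^(−t/τ) with ΔM₀ = 4662 − 3492.1 = 1170 Tg.
At t = 13.7 yr, e^(−t/τ) = e^(−1.721) = 0.1788, so ΔM = 209.2 Tg and M = 3492.1 + 209.2 = 3701.3 Tg.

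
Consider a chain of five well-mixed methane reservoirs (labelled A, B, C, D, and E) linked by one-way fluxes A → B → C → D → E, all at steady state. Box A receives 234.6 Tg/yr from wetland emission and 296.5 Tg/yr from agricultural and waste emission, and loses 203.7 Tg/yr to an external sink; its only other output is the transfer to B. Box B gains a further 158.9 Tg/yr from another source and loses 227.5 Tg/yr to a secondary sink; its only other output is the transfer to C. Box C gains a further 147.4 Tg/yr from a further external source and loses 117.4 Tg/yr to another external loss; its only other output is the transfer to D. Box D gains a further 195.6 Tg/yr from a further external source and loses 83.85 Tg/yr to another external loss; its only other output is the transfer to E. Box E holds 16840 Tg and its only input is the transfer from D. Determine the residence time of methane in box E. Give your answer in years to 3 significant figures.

42.0 yr

Box A: F(A→B) = (234.6 + 296.5) − 203.7 = 327.40 Tg/yr.
Box B: F(B→C) = (327.40 + 158.9) − 227.5 = 258.80 Tg/yr.
Box C: F(C→D) = (258.80 + 147.4) − 117.4 = 288.80 Tg/yr.
Box D: F(D→E) = (288.80 + 195.6) − 83.85 = 400.55 Tg/yr.
Box E throughput = its input = 400.55 Tg/yr; τ = 16840 / 400.55 = 42.04 yr.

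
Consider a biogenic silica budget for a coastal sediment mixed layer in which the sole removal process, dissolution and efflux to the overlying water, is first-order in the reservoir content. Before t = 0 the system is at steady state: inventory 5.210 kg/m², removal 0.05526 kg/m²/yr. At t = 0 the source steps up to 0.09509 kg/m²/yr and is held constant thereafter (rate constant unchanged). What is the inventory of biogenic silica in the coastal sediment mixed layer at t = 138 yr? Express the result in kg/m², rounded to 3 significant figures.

8.10 kg/m²

τ = M₀/F₀ = 5.210/0.05526 = 94.28 yr; rate constant k = 1/τ.
New steady state M_∞ = F₁/k = F₁·τ = 0.09509 × 94.28 = 8.9652 kg/m².
M(t) = M_∞ + (M₀ − M_∞)·e^(−t/τ); t/τ = 138/94.28 = 1.464, so e^(−t/τ) = 0.2314.
M(t) = 8.9652 − 3.755 × 0.2314 = 8.0964 kg/m².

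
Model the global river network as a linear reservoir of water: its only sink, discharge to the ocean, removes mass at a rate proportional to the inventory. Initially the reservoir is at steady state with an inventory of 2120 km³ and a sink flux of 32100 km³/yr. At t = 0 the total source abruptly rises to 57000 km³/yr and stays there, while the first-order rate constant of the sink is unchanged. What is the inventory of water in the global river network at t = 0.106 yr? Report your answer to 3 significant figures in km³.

3430 km³

The sink rate constant is k = F₀/M₀ = 32100/2120 = 15.14 yr⁻¹.
Solving dM/dt = F₁ − kM with M(0) = M₀ gives M(t) = F₁/k + (M₀ − F₁/k)·e^(−kt).
F₁/k = 57000/15.14 = 3764.5 km³; kt = 15.14 × 0.106 = 1.605, e^(−kt) = 0.2009.
M(0.106) = 3764.5 + (2120 − 3764.5) × 0.2009 = 3764.5 − 330.4 = 3434.1 km³.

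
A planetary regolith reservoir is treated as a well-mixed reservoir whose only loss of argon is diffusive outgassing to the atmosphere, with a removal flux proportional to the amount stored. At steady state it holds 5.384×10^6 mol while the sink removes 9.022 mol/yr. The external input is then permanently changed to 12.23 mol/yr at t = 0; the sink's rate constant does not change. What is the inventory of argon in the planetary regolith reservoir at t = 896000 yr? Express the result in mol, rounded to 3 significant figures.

6.87×10^6 mol

Residence time τ = M₀/F₀ = 596800 yr. The eventual steady state is M_∞ = M₀·(F₁/F₀) = 5.384×10^6 × 12.23/9.022 = 7.2984×10^6 mol.
The anomaly ΔM(t) = M(t) − M_∞ decays as ΔM₀·e^(−t/τ) with ΔM₀ = 5.384×10^6 − 7.2984×10^6 = −1.914×10^6 mol.
At t = 896000 yr, e^(−t/τ) = e^(−1.501) = 0.2228, so ΔM = −426600 mol and M = 7.2984×10^6 − 426600 = 6.8719×10^6 mol.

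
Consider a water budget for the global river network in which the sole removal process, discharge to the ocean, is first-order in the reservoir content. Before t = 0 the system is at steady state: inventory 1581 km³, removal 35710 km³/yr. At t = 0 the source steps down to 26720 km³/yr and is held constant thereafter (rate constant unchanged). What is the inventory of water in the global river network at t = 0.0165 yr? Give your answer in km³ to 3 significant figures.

1460 km³

Residence time τ = M₀/F₀ = 0.04427 yr. The eventual steady state is M_∞ = M₀·(F₁/F₀) = 1581 × 26720/35710 = 1183.0 km³.
The anomaly ΔM(t) = M(t) − M_∞ decays as ΔM₀·e^(−t/τ) with ΔM₀ = 1581 − 1183.0 = 398.0 km³.
At t = 0.0165 yr, e^(−t/τ) = e^(−0.3727) = 0.6889, so ΔM = 274.2 km³ and M = 1183.0 + 274.2 = 1457.2 km³.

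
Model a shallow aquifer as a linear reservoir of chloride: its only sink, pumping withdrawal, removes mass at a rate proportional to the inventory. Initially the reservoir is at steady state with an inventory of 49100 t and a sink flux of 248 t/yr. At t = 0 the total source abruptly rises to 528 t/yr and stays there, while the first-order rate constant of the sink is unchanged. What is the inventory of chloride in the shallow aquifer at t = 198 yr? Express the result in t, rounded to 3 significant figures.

84100 t

Residence time τ = M₀/F₀ = 198.0 yr. The eventual steady state is M_∞ = M₀·(F₁/F₀) = 49100 × 528/248 = 104540 t.
The anomaly ΔM(t) = M(t) − M_∞ decays as ΔM₀·e^(−t/τ) with ΔM₀ = 49100 − 104540 = −55440 t.
At t = 198 yr, e^(−t/τ) = e^(−1.000) = 0.3678, so ΔM = −20390 t and M = 104540 − 20390 = 84144 t.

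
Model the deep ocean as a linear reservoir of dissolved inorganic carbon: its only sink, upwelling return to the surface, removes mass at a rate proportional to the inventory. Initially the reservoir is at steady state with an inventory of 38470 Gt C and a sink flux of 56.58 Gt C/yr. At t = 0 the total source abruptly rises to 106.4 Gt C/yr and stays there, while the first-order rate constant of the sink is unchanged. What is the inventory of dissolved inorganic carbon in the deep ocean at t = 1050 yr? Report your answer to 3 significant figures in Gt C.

65100 Gt C

The sink rate constant is k = F₀/M₀ = 56.58/38470 = 0.001471 yr⁻¹.
Solving dM/dt = F₁ − kM with M(0) = M₀ gives M(t) = F₁/k + (M₀ − F₁/k)·e^(−kt).
F₁/k = 106.4/0.001471 = 72344 Gt C; kt = 0.001471 × 1050 = 1.544, e^(−kt) = 0.2135.
M(1050) = 72344 + (38470 − 72344) × 0.2135 = 72344 − 7231 = 65113 Gt C.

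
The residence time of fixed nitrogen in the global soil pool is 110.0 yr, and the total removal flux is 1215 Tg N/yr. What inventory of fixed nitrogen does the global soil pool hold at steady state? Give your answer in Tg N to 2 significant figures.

130000 Tg N

τ = M/F ⇒ M = τ × F = 110.0 × 1215 = 133600 Tg N.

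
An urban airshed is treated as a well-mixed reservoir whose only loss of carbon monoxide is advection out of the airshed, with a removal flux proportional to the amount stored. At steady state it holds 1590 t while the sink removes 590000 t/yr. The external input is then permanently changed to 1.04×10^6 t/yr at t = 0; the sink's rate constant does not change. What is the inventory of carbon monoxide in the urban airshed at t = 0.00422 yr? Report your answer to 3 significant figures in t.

τ = M₀/F₀ = 1590/590000 = 0.002695 yr; rate constant k = 1/τ.
New steady state M_∞ = F₁/k = F₁·τ = 1.04×10^6 × 0.002695 = 2802.7 t.
M(t) = M_∞ + (M₀ − M_∞)·e^(−t/τ); t/τ = 0.00422/0.002695 = 1.566, so e^(−t/τ) = 0.2089.
M(t) = 2802.7 − 1213 × 0.2089 = 2549.4 t.

2550 t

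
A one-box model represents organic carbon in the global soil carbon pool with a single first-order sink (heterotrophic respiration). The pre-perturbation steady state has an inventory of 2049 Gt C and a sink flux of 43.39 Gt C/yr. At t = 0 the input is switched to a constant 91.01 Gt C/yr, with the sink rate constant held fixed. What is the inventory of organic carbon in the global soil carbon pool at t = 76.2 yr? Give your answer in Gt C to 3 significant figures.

τ = M₀/F₀ = 2049/43.39 = 47.22 yr; rate constant k = 1/τ.
New steady state M_∞ = F₁/k = F₁·τ = 91.01 × 47.22 = 4297.8 Gt C.
M(t) = M_∞ + (M₀ − M_∞)·e^(−t/τ); t/τ = 76.2/47.22 = 1.614, so e^(−t/τ) = 0.1992.
M(t) = 4297.8 − 2249 × 0.1992 = 3849.9 Gt C.

3850 Gt C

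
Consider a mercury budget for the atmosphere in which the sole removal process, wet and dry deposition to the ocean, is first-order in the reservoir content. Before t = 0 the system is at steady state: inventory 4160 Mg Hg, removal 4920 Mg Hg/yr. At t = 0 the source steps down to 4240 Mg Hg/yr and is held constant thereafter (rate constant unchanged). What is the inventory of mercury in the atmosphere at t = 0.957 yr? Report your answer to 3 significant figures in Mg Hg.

The sink rate constant is k = F₀/M₀ = 4920/4160 = 1.183 yr⁻¹.
Solving dM/dt = F₁ − kM with M(0) = M₀ gives M(t) = F₁/k + (M₀ − F₁/k)·e^(−kt).
F₁/k = 4240/1.183 = 3585.0 Mg Hg; kt = 1.183 × 0.957 = 1.132, e^(−kt) = 0.3224.
M(0.957) = 3585.0 + (4160 − 3585.0) × 0.3224 = 3585.0 + 185.4 = 3770.4 Mg Hg.

3770 Mg Hg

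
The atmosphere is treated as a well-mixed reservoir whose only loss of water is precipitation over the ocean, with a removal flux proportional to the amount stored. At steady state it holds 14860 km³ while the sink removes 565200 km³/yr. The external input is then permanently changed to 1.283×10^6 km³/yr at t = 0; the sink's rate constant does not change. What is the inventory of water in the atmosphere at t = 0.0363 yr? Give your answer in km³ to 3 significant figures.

29000 km³

The sink rate constant is k = F₀/M₀ = 565200/14860 = 38.03 yr⁻¹.
Solving dM/dt = F₁ − kM with M(0) = M₀ gives M(t) = F₁/k + (M₀ − F₁/k)·e^(−kt).
F₁/k = 1.283×10^6/38.03 = 33732 km³; kt = 38.03 × 0.0363 = 1.381, e^(−kt) = 0.2514.
M(0.0363) = 33732 + (14860 − 33732) × 0.2514 = 33732 − 4745 = 28987 km³.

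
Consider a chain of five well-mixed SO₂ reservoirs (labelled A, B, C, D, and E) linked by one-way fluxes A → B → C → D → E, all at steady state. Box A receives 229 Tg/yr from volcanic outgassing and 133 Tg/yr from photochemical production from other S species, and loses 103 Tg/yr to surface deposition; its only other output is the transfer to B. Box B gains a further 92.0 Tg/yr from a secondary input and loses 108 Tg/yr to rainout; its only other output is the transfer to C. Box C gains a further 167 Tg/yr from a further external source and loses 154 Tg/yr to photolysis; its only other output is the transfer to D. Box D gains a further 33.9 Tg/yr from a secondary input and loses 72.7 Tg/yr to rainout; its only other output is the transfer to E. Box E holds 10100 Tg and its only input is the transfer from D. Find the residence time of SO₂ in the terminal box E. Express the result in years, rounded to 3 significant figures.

Box A: F(A→B) = (229 + 133) − 103 = 259.00 Tg/yr.
Box B: F(B→C) = (259.00 + 92.0) − 108 = 243.00 Tg/yr.
Box C: F(C→D) = (243.00 + 167) − 154 = 256.00 Tg/yr.
Box D: F(D→E) = (256.00 + 33.9) − 72.7 = 217.20 Tg/yr.
Box E throughput = its input = 217.20 Tg/yr; τ = 10100 / 217.20 = 46.50 yr.

46.5 yr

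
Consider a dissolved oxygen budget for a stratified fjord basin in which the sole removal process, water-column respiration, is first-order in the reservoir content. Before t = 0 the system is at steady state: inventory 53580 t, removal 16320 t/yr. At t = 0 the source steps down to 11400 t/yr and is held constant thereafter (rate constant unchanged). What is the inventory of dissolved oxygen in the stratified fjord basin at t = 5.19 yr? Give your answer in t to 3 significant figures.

τ = M₀/F₀ = 53580/16320 = 3.283 yr; rate constant k = 1/τ.
New steady state M_∞ = F₁/k = F₁·τ = 11400 × 3.283 = 37427 t.
M(t) = M_∞ + (M₀ − M_∞)·e^(−t/τ); t/τ = 5.19/3.283 = 1.581, so e^(−t/τ) = 0.2058.
M(t) = 37427 + 16150 × 0.2058 = 40752 t.

40800 t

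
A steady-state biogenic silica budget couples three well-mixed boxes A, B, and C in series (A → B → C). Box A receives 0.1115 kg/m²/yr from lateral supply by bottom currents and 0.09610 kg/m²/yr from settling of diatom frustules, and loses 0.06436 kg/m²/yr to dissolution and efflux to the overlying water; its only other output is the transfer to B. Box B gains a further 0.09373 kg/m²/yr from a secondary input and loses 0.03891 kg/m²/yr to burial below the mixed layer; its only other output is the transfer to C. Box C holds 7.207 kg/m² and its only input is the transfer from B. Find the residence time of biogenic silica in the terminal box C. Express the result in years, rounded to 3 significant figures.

36.4 yr

Box A: F(A→B) = (0.1115 + 0.09610) − 0.06436 = 0.14324 kg/m²/yr.
Box B: F(B→C) = (0.14324 + 0.09373) − 0.03891 = 0.19806 kg/m²/yr.
Box C throughput = its input = 0.19806 kg/m²/yr; τ = 7.207 / 0.19806 = 36.39 yr.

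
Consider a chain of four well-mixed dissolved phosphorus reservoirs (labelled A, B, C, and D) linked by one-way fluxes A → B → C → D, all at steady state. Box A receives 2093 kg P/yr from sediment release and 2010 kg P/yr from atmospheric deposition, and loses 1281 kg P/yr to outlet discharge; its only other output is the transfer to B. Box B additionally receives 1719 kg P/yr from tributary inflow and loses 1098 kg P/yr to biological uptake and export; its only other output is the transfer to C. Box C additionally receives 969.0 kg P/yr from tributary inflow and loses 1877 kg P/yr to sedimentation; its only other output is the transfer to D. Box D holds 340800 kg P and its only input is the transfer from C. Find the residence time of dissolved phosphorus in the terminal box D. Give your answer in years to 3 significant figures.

Box A: F(A→B) = (2093 + 2010) − 1281 = 2822.0 kg P/yr.
Box B: F(B→C) = (2822.0 + 1719) − 1098 = 3443.0 kg P/yr.
Box C: F(C→D) = (3443.0 + 969.0) − 1877 = 2535.0 kg P/yr.
Box D throughput = its input = 2535.0 kg P/yr; τ = 340800 / 2535.0 = 134.4 yr.

134 yr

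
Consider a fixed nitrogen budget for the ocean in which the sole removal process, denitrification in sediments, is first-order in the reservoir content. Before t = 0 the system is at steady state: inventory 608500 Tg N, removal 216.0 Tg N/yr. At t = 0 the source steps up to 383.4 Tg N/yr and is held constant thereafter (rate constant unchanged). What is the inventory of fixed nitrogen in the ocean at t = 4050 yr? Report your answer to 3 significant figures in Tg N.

968000 Tg N

The sink rate constant is k = F₀/M₀ = 216.0/608500 = 0.0003550 yr⁻¹.
Solving dM/dt = F₁ − kM with M(0) = M₀ gives M(t) = F₁/k + (M₀ − F₁/k)·e^(−kt).
F₁/k = 383.4/0.0003550 = 1.0801×10^6 Tg N; kt = 0.0003550 × 4050 = 1.438, e^(−kt) = 0.2375.
M(4050) = 1.0801×10^6 + (608500 − 1.0801×10^6) × 0.2375 = 1.0801×10^6 − 112000 = 968090 Tg N.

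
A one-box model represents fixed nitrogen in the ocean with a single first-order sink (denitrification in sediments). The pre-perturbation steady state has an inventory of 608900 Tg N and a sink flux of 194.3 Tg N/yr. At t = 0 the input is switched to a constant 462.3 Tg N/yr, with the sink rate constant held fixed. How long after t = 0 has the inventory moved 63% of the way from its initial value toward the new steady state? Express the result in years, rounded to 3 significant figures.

τ = M₀/F₀ = 608900/194.3 = 3134 yr.
The remaining gap fraction is e^(−t/τ); 63% covered ⇒ e^(−t/τ) = 0.370.
t = −τ ln(0.370) = 3134 × 0.9943 = 3116 yr.

3120 yr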